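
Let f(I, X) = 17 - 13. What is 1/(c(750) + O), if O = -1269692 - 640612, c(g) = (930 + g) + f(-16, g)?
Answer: -1/1908620 ≈ -5.2394e-7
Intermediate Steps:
f(I, X) = 4
c(g) = 934 + g (c(g) = (930 + g) + 4 = 934 + g)
O = -1910304
1/(c(750) + O) = 1/((934 + 750) - 1910304) = 1/(1684 - 1910304) = 1/(-1908620) = -1/1908620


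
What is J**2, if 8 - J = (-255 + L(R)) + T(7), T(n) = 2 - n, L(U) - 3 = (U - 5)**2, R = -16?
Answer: 30976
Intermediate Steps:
L(U) = 3 + (-5 + U)**2 (L(U) = 3 + (U - 5)**2 = 3 + (-5 + U)**2)
J = -176 (J = 8 - ((-255 + (3 + (-5 - 16)**2)) + (2 - 1*7)) = 8 - ((-255 + (3 + (-21)**2)) + (2 - 7)) = 8 - ((-255 + (3 + 441)) - 5) = 8 - ((-255 + 444) - 5) = 8 - (189 - 5) = 8 - 1*184 = 8 - 184 = -176)
J**2 = (-176)**2 = 30976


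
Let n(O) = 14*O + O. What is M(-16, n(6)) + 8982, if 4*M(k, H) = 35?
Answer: 35963/4 ≈ 8990.8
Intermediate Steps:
n(O) = 15*O
M(k, H) = 35/4 (M(k, H) = (¼)*35 = 35/4)
M(-16, n(6)) + 8982 = 35/4 + 8982 = 35963/4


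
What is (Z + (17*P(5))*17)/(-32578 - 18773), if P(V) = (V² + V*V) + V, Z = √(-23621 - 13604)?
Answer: -15895/51351 - 5*I*√1489/51351 ≈ -0.30954 - 0.0037572*I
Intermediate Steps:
Z = 5*I*√1489 (Z = √(-37225) = 5*I*√1489 ≈ 192.94*I)
P(V) = V + 2*V² (P(V) = (V² + V²) + V = 2*V² + V = V + 2*V²)
(Z + (17*P(5))*17)/(-32578 - 18773) = (5*I*√1489 + (17*(5*(1 + 2*5)))*17)/(-32578 - 18773) = (5*I*√1489 + (17*(5*(1 + 10)))*17)/(-51351) = (5*I*√1489 + (17*(5*11))*17)*(-1/51351) = (5*I*√1489 + (17*55)*17)*(-1/51351) = (5*I*√1489 + 935*17)*(-1/51351) = (5*I*√1489 + 15895)*(-1/51351) = (15895 + 5*I*√1489)*(-1/51351) = -15895/51351 - 5*I*√1489/51351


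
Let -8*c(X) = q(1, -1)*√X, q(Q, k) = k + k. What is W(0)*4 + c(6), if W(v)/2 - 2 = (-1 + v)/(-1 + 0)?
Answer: 24 + √6/4 ≈ 24.612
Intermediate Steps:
q(Q, k) = 2*k
W(v) = 6 - 2*v (W(v) = 4 + 2*((-1 + v)/(-1 + 0)) = 4 + 2*((-1 + v)/(-1)) = 4 + 2*((-1 + v)*(-1)) = 4 + 2*(1 - v) = 4 + (2 - 2*v) = 6 - 2*v)
c(X) = √X/4 (c(X) = -2*(-1)*√X/8 = -(-1)*√X/4 = √X/4)
W(0)*4 + c(6) = (6 - 2*0)*4 + √6/4 = (6 + 0)*4 + √6/4 = 6*4 + √6/4 = 24 + √6/4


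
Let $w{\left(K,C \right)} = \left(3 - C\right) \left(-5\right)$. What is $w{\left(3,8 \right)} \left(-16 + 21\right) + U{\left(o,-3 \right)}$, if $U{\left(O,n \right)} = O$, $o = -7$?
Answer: $118$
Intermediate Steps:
$w{\left(K,C \right)} = -15 + 5 C$
$w{\left(3,8 \right)} \left(-16 + 21\right) + U{\left(o,-3 \right)} = \left(-15 + 5 \cdot 8\right) \left(-16 + 21\right) - 7 = \left(-15 + 40\right) 5 - 7 = 25 \cdot 5 - 7 = 125 - 7 = 118$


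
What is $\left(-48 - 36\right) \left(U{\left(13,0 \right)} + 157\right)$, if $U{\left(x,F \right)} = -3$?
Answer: $-12936$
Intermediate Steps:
$\left(-48 - 36\right) \left(U{\left(13,0 \right)} + 157\right) = \left(-48 - 36\right) \left(-3 + 157\right) = \left(-84\right) 154 = -12936$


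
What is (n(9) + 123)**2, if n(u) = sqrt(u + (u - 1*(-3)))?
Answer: (123 + sqrt(21))**2 ≈ 16277.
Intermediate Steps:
n(u) = sqrt(3 + 2*u) (n(u) = sqrt(u + (u + 3)) = sqrt(u + (3 + u)) = sqrt(3 + 2*u))
(n(9) + 123)**2 = (sqrt(3 + 2*9) + 123)**2 = (sqrt(3 + 18) + 123)**2 = (sqrt(21) + 123)**2 = (123 + sqrt(21))**2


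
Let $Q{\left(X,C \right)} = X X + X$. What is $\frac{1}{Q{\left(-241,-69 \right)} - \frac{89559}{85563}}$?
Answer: $\frac{3169}{183291643} \approx 1.7289 \cdot 10^{-5}$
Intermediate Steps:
$Q{\left(X,C \right)} = X + X^{2}$ ($Q{\left(X,C \right)} = X^{2} + X = X + X^{2}$)
$\frac{1}{Q{\left(-241,-69 \right)} - \frac{89559}{85563}} = \frac{1}{- 241 \left(1 - 241\right) - \frac{89559}{85563}} = \frac{1}{\left(-241\right) \left(-240\right) - \frac{3317}{3169}} = \frac{1}{57840 - \frac{3317}{3169}} = \frac{1}{\frac{183291643}{3169}} = \frac{3169}{183291643}$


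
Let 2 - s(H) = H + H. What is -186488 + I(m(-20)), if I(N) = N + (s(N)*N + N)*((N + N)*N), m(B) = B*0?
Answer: -186488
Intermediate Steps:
s(H) = 2 - 2*H (s(H) = 2 - (H + H) = 2 - 2*H)
m(B) = 0
I(N) = N + 2*N²*(N + N*(2 - 2*N)) (I(N) = N + ((2 - 2*N)*N + N)*((N + N)*N) = N + (N*(2 - 2*N) + N)*((2*N)*N) = N + (N + N*(2 - 2*N))*(2*N²) = N + 2*N²*(N + N*(2 - 2*N)))
-186488 + I(m(-20)) = -186488 + (0 - 4*0⁴ + 6*0³) = -186488 + (0 - 4*0 + 6*0) = -186488 + (0 + 0 + 0) = -186488 + 0 = -186488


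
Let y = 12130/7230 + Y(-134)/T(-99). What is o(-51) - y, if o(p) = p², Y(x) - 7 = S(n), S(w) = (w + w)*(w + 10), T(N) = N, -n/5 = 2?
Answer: 62018917/23859 ≈ 2599.4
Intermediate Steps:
n = -10 (n = -5*2 = -10)
S(w) = 2*w*(10 + w) (S(w) = (2*w)*(10 + w) = 2*w*(10 + w))
Y(x) = 7 (Y(x) = 7 + 2*(-10)*(10 - 10) = 7 + 2*(-10)*0 = 7 + 0 = 7)
y = 38342/23859 (y = 12130/7230 + 7/(-99) = 12130*(1/7230) + 7*(-1/99) = 1213/723 - 7/99 = 38342/23859 ≈ 1.6070)
o(-51) - y = (-51)² - 1*38342/23859 = 2601 - 38342/23859 = 62018917/23859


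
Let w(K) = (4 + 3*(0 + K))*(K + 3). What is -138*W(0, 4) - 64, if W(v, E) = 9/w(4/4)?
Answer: -1517/14 ≈ -108.36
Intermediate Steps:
w(K) = (3 + K)*(4 + 3*K) (w(K) = (4 + 3*K)*(3 + K) = (3 + K)*(4 + 3*K))
W(v, E) = 9/28 (W(v, E) = 9/(12 + 3*(4/4)**2 + 13*(4/4)) = 9/(12 + 3*(4*(1/4))**2 + 13*(4*(1/4))) = 9/(12 + 3*1**2 + 13*1) = 9/(12 + 3*1 + 13) = 9/(12 + 3 + 13) = 9/28)
-138*W(0, 4) - 64 = -138*9/28 - 64 = -621/14 - 64 = -1517/14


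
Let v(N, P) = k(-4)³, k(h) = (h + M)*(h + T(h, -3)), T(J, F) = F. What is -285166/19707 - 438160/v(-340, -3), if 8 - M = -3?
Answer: -24914675614/2318508843 ≈ -10.746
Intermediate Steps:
M = 11 (M = 8 - 1*(-3) = 8 + 3 = 11)
k(h) = (-3 + h)*(11 + h) (k(h) = (h + 11)*(h - 3) = (11 + h)*(-3 + h) = (-3 + h)*(11 + h))
v(N, P) = -117649 (v(N, P) = (-33 + (-4)² + 8*(-4))³ = (-33 + 16 - 32)³ = (-49)³ = -117649)
-285166/19707 - 438160/v(-340, -3) = -285166/19707 - 438160/(-117649) = -285166*1/19707 - 438160*(-1/117649) = -285166/19707 + 438160/117649 = -24914675614/2318508843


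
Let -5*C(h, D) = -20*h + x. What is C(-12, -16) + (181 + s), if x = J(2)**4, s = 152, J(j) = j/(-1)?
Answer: 1409/5 ≈ 281.80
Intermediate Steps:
J(j) = -j (J(j) = j*(-1) = -j)
x = 16 (x = (-1*2)**4 = (-2)**4 = 16)
C(h, D) = -16/5 + 4*h (C(h, D) = -(-20*h + 16)/5 = -(16 - 20*h)/5 = -16/5 + 4*h)
C(-12, -16) + (181 + s) = (-16/5 + 4*(-12)) + (181 + 152) = (-16/5 - 48) + 333 = -256/5 + 333 = 1409/5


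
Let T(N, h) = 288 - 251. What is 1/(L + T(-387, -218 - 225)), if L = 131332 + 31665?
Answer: 1/163034 ≈ 6.1337e-6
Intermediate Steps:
T(N, h) = 37
L = 162997
1/(L + T(-387, -218 - 225)) = 1/(162997 + 37) = 1/163034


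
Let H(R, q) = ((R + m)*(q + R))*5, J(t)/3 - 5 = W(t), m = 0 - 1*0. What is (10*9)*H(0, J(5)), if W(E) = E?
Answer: 0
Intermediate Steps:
m = 0 (m = 0 + 0 = 0)
J(t) = 15 + 3*t
H(R, q) = 5*R*(R + q) (H(R, q) = ((R + 0)*(q + R))*5 = (R*(R + q))*5 = 5*R*(R + q))
(10*9)*H(0, J(5)) = (10*9)*(5*0*(0 + (15 + 3*5))) = 90*(5*0*(0 + (15 + 15))) = 90*(5*0*(0 + 30)) = 90*(5*0*30) = 90*0 = 0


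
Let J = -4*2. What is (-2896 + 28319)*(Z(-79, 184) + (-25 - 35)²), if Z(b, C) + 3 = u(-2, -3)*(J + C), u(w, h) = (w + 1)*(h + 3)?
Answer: 91446531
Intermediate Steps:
u(w, h) = (1 + w)*(3 + h)
J = -8
Z(b, C) = -3 (Z(b, C) = -3 + (3 - 3 + 3*(-2) - 3*(-2))*(-8 + C) = -3 + (3 - 3 - 6 + 6)*(-8 + C) = -3 + 0*(-8 + C) = -3 + 0 = -3)
(-2896 + 28319)*(Z(-79, 184) + (-25 - 35)²) = (-2896 + 28319)*(-3 + (-25 - 35)²) = 25423*(-3 + (-60)²) = 25423*(-3 + 3600) = 25423*3597 = 91446531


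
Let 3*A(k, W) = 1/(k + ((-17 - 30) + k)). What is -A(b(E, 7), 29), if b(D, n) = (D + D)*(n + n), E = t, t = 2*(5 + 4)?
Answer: -1/2883 ≈ -0.00034686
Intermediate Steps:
t = 18 (t = 2*9 = 18)
E = 18
b(D, n) = 4*D*n (b(D, n) = (2*D)*(2*n) = 4*D*n)
A(k, W) = 1/(3*(-47 + 2*k)) (A(k, W) = 1/(3*(k + ((-17 - 30) + k))) = 1/(3*(k + (-47 + k))) = 1/(3*(-47 + 2*k)))
-A(b(E, 7), 29) = -1/(3*(-47 + 2*(4*18*7))) = -1/(3*(-47 + 2*504)) = -1/(3*(-47 + 1008)) = -1/(3*961) = -1*1/2883 = -1/2883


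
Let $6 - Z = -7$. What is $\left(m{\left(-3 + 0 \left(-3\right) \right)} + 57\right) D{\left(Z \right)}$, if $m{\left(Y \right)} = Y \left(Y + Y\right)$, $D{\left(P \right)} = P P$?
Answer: $12675$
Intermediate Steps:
$Z = 13$ ($Z = 6 - -7 = 6 + 7 = 13$)
$D{\left(P \right)} = P^{2}$
$m{\left(Y \right)} = 2 Y^{2}$ ($m{\left(Y \right)} = Y 2 Y = 2 Y^{2}$)
$\left(m{\left(-3 + 0 \left(-3\right) \right)} + 57\right) D{\left(Z \right)} = \left(2 \left(-3 + 0 \left(-3\right)\right)^{2} + 57\right) 13^{2} = \left(2 \left(-3 + 0\right)^{2} + 57\right) 169 = \left(2 \left(-3\right)^{2} + 57\right) 169 = \left(2 \cdot 9 + 57\right) 169 = \left(18 + 57\right) 169 = 75 \cdot 169 = 12675$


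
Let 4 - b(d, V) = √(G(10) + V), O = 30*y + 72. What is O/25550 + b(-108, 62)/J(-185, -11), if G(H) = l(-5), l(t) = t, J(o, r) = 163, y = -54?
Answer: -75062/2082325 - √57/163 ≈ -0.082365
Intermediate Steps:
O = -1548 (O = 30*(-54) + 72 = -1620 + 72 = -1548)
G(H) = -5
b(d, V) = 4 - √(-5 + V)
O/25550 + b(-108, 62)/J(-185, -11) = -1548/25550 + (4 - √(-5 + 62))/163 = -1548*1/25550 + (4 - √57)*(1/163) = -774/12775 + (4/163 - √57/163) = -75062/2082325 - √57/163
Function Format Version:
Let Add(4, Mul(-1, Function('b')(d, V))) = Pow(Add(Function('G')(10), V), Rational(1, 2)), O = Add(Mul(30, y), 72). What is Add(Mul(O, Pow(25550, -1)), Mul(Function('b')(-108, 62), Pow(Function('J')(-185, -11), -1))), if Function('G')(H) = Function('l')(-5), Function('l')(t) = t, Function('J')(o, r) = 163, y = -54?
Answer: Add(Rational(-75062, 2082325), Mul(Rational(-1, 163), Pow(57, Rational(1, 2)))) ≈ -0.082365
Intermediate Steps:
O = -1548 (O = Add(Mul(30, -54), 72) = Add(-1620, 72) = -1548)
Function('G')(H) = -5
Function('b')(d, V) = Add(4, Mul(-1, Pow(Add(-5, V), Rational(1, 2))))
Add(Mul(O, Pow(25550, -1)), Mul(Function('b')(-108, 62), Pow(Function('J')(-185, -11), -1))) = Add(Mul(-1548, Pow(25550, -1)), Mul(Add(4, Mul(-1, Pow(Add(-5, 62), Rational(1, 2)))), Pow(163, -1))) = Add(Mul(-1548, Rational(1, 25550)), Mul(Add(4, Mul(-1, Pow(57, Rational(1, 2)))), Rational(1, 163))) = Add(Rational(-774, 12775), Add(Rational(4, 163), Mul(Rational(-1, 163), Pow(57, Rational(1, 2))))) = Add(Rational(-75062, 2082325), Mul(Rational(-1, 163), Pow(57, Rational(1, 2))))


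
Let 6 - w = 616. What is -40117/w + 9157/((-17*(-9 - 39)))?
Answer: 19160621/248880 ≈ 76.987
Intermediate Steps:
w = -610 (w = 6 - 1*616 = 6 - 616 = -610)
-40117/w + 9157/((-17*(-9 - 39))) = -40117/(-610) + 9157/((-17*(-9 - 39))) = -40117*(-1/610) + 9157/((-17*(-48))) = 40117/610 + 9157/816 = 19160621/248880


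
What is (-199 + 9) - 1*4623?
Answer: -4813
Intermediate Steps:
(-199 + 9) - 1*4623 = -190 - 4623 = -4813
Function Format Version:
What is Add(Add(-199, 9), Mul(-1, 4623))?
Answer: -4813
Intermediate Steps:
Add(Add(-199, 9), Mul(-1, 4623)) = Add(-190, -4623) = -4813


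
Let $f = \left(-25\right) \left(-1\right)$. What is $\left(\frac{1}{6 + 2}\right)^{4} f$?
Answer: $\frac{25}{4096} \approx 0.0061035$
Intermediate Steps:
$f = 25$
$\left(\frac{1}{6 + 2}\right)^{4} f = \left(\frac{1}{6 + 2}\right)^{4} \cdot 25 = \left(\frac{1}{8}\right)^{4} \cdot 25 = \frac{1}{4096} \cdot 25 = \frac{25}{4096}$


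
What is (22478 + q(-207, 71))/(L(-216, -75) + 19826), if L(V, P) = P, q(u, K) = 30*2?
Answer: 22538/19751 ≈ 1.1411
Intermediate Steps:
q(u, K) = 60
(22478 + q(-207, 71))/(L(-216, -75) + 19826) = (22478 + 60)/(-75 + 19826) = 22538/19751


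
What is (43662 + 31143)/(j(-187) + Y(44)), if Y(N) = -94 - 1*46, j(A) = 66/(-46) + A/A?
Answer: -344103/646 ≈ -532.67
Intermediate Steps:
j(A) = -10/23 (j(A) = 66*(-1/46) + 1 = -33/23 + 1 = -10/23)
Y(N) = -140 (Y(N) = -94 - 46 = -140)
(43662 + 31143)/(j(-187) + Y(44)) = (43662 + 31143)/(-10/23 - 140) = 74805/(-3230/23) = 74805*(-23/3230) = -344103/646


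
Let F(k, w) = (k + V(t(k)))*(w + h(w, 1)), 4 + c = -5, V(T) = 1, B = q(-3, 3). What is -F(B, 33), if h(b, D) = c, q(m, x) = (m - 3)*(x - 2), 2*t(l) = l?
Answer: 120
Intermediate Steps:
t(l) = l/2
q(m, x) = (-3 + m)*(-2 + x)
B = -6 (B = 6 - 3*3 - 2*(-3) - 3*3 = 6 - 9 + 6 - 9 = -6)
c = -9 (c = -4 - 5 = -9)
h(b, D) = -9
F(k, w) = (1 + k)*(-9 + w) (F(k, w) = (k + 1)*(w - 9) = (1 + k)*(-9 + w))
-F(B, 33) = -(-9 + 33 - 9*(-6) - 6*33) = -(-9 + 33 + 54 - 198) = -1*(-120) = 120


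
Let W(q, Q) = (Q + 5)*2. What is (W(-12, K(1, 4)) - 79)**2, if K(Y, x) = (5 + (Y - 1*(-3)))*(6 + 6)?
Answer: 21609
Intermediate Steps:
K(Y, x) = 96 + 12*Y (K(Y, x) = (5 + (Y + 3))*12 = (5 + (3 + Y))*12 = (8 + Y)*12 = 96 + 12*Y)
W(q, Q) = 10 + 2*Q (W(q, Q) = (5 + Q)*2 = 10 + 2*Q)
(W(-12, K(1, 4)) - 79)**2 = ((10 + 2*(96 + 12*1)) - 79)**2 = ((10 + 2*(96 + 12)) - 79)**2 = ((10 + 2*108) - 79)**2 = ((10 + 216) - 79)**2 = (226 - 79)**2 = 147**2 = 21609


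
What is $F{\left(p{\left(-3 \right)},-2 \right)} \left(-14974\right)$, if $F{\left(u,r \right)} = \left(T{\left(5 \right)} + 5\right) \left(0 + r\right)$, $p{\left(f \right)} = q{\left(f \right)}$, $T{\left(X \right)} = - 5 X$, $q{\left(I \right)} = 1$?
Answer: $-598960$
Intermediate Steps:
$p{\left(f \right)} = 1$
$F{\left(u,r \right)} = - 20 r$ ($F{\left(u,r \right)} = \left(\left(-5\right) 5 + 5\right) \left(0 + r\right) = \left(-25 + 5\right) r = - 20 r$)
$F{\left(p{\left(-3 \right)},-2 \right)} \left(-14974\right) = \left(-20\right) \left(-2\right) \left(-14974\right) = 40 \left(-14974\right) = -598960$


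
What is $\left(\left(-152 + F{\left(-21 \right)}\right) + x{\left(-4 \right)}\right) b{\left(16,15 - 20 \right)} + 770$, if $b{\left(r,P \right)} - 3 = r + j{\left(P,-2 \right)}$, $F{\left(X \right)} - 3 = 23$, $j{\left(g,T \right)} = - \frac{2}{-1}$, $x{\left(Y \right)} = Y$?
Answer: $-1960$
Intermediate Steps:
$j{\left(g,T \right)} = 2$ ($j{\left(g,T \right)} = \left(-2\right) \left(-1\right) = 2$)
$F{\left(X \right)} = 26$ ($F{\left(X \right)} = 3 + 23 = 26$)
$b{\left(r,P \right)} = 5 + r$ ($b{\left(r,P \right)} = 3 + \left(r + 2\right) = 3 + \left(2 + r\right) = 5 + r$)
$\left(\left(-152 + F{\left(-21 \right)}\right) + x{\left(-4 \right)}\right) b{\left(16,15 - 20 \right)} + 770 = \left(\left(-152 + 26\right) - 4\right) \left(5 + 16\right) + 770 = \left(-126 - 4\right) 21 + 770 = \left(-130\right) 21 + 770 = -2730 + 770 = -1960$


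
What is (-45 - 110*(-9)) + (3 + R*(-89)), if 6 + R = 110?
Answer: -8308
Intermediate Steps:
R = 104 (R = -6 + 110 = 104)
(-45 - 110*(-9)) + (3 + R*(-89)) = (-45 - 110*(-9)) + (3 + 104*(-89)) = (-45 + 990) + (3 - 9256) = 945 - 9253 = -8308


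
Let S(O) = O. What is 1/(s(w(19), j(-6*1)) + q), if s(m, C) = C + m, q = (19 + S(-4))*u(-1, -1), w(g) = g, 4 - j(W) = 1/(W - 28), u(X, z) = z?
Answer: 34/273 ≈ 0.12454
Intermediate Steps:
j(W) = 4 - 1/(-28 + W) (j(W) = 4 - 1/(W - 28) = 4 - 1/(-28 + W))
q = -15 (q = (19 - 4)*(-1) = 15*(-1) = -15)
1/(s(w(19), j(-6*1)) + q) = 1/(((-113 + 4*(-6*1))/(-28 - 6*1) + 19) - 15) = 1/(((-113 + 4*(-6))/(-28 - 6) + 19) - 15) = 1/(((-113 - 24)/(-34) + 19) - 15) = 1/((-1/34*(-137) + 19) - 15) = 1/((137/34 + 19) - 15) = 1/(783/34 - 15) = 1/(273/34) = 34/273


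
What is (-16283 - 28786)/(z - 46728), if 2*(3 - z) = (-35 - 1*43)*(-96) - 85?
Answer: 90138/100853 ≈ 0.89376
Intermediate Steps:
z = -7397/2 (z = 3 - ((-35 - 1*43)*(-96) - 85)/2 = 3 - ((-35 - 43)*(-96) - 85)/2 = 3 - (-78*(-96) - 85)/2 = 3 - (7488 - 85)/2 = 3 - ½*7403 = 3 - 7403/2 = -7397/2 ≈ -3698.5)
(-16283 - 28786)/(z - 46728) = (-16283 - 28786)/(-7397/2 - 46728) = -45069/(-100853/2) = -45069*(-2/100853) = 90138/100853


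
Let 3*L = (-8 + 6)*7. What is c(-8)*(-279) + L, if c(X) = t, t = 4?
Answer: -3362/3 ≈ -1120.7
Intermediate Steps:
L = -14/3 (L = ((-8 + 6)*7)/3 = (-2*7)/3 = (1/3)*(-14) = -14/3 ≈ -4.6667)
c(X) = 4
c(-8)*(-279) + L = 4*(-279) - 14/3 = -1116 - 14/3 = -3362/3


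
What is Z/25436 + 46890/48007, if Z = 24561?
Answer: 2371793967/1221106052 ≈ 1.9423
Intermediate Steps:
Z/25436 + 46890/48007 = 24561/25436 + 46890/48007 = 2371793967/1221106052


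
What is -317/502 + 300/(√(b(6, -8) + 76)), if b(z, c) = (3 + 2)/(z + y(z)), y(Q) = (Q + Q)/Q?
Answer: -317/502 + 600*√1226/613 ≈ 33.640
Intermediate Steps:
y(Q) = 2 (y(Q) = (2*Q)/Q = 2)
b(z, c) = 5/(2 + z) (b(z, c) = (3 + 2)/(z + 2) = 5/(2 + z))
-317/502 + 300/(√(b(6, -8) + 76)) = -317/502 + 300/(√(5/(2 + 6) + 76)) = -317*1/502 + 300/(√(5/8 + 76)) = -317/502 + 300/(√(5*(⅛) + 76)) = -317/502 + 300/(√(5/8 + 76)) = -317/502 + 300/(√(613/8)) = -317/502 + 300/((√1226/4)) = -317/502 + 300*(2*√1226/613) = -317/502 + 600*√1226/613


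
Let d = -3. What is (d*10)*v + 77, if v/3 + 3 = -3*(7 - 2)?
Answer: 1697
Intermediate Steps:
v = -54 (v = -9 + 3*(-3*(7 - 2)) = -9 + 3*(-3*5) = -9 + 3*(-15) = -9 - 45 = -54)
(d*10)*v + 77 = -3*10*(-54) + 77 = -30*(-54) + 77 = 1620 + 77 = 1697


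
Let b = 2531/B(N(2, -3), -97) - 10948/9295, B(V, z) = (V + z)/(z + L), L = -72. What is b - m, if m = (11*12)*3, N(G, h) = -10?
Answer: 3580814829/994565 ≈ 3600.4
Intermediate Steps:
B(V, z) = (V + z)/(-72 + z) (B(V, z) = (V + z)/(z - 72) = (V + z)/(-72 + z))
m = 396 (m = 132*3 = 396)
b = 3974662569/994565 (b = 2531/(((-10 - 97)/(-72 - 97))) - 10948/9295 = 2531/((-107/(-169))) - 10948*1/9295 = 2531/((-1/169*(-107))) - 10948/9295 = 2531/(107/169) - 10948/9295 = 2531*(169/107) - 10948/9295 = 427739/107 - 10948/9295 = 3974662569/994565 ≈ 3996.4)
b - m = 3974662569/994565 - 1*396 = 3974662569/994565 - 396 = 3580814829/994565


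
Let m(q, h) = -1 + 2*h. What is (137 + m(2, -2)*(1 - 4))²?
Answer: 23104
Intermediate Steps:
(137 + m(2, -2)*(1 - 4))² = (137 + (-1 + 2*(-2))*(1 - 4))² = (137 + (-1 - 4)*(-3))² = (137 - 5*(-3))² = (137 + 15)² = 152² = 23104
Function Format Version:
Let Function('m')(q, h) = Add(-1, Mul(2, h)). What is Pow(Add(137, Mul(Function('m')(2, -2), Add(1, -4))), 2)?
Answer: 23104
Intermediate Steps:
Pow(Add(137, Mul(Function('m')(2, -2), Add(1, -4))), 2) = Pow(Add(137, Mul(Add(-1, Mul(2, -2)), Add(1, -4))), 2) = Pow(Add(137, Mul(Add(-1, -4), -3)), 2) = Pow(Add(137, Mul(-5, -3)), 2) = Pow(Add(137, 15), 2) = Pow(152, 2) = 23104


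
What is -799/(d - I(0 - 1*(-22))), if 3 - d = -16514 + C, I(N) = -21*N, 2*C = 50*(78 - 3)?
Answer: -799/15104 ≈ -0.052900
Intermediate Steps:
C = 1875 (C = (50*(78 - 3))/2 = (50*75)/2 = (1/2)*3750 = 1875)
d = 14642 (d = 3 - (-16514 + 1875) = 3 - 1*(-14639) = 3 + 14639 = 14642)
-799/(d - I(0 - 1*(-22))) = -799/(14642 - (-21)*(0 - 1*(-22))) = -799/(14642 - (-21)*(0 + 22)) = -799/(14642 - (-21)*22) = -799/(14642 - 1*(-462)) = -799/(14642 + 462) = -799/15104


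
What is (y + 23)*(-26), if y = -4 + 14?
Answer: -858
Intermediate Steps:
y = 10
(y + 23)*(-26) = (10 + 23)*(-26) = 33*(-26) = -858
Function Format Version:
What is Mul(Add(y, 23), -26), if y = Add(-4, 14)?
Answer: -858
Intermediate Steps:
y = 10
Mul(Add(y, 23), -26) = Mul(Add(10, 23), -26) = Mul(33, -26) = -858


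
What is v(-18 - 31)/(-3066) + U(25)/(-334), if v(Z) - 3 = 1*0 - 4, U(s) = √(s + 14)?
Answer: 1/3066 - √39/334 ≈ -0.018371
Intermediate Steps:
U(s) = √(14 + s)
v(Z) = -1 (v(Z) = 3 + (1*0 - 4) = 3 + (0 - 4) = 3 - 4 = -1)
v(-18 - 31)/(-3066) + U(25)/(-334) = -1/(-3066) + √(14 + 25)/(-334) = -1*(-1/3066) + √39*(-1/334) = 1/3066 - √39/334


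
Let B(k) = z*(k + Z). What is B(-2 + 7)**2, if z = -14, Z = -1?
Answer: 3136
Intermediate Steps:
B(k) = 14 - 14*k (B(k) = -14*(k - 1) = -14*(-1 + k) = 14 - 14*k)
B(-2 + 7)**2 = (14 - 14*(-2 + 7))**2 = (14 - 14*5)**2 = (14 - 70)**2 = (-56)**2 = 3136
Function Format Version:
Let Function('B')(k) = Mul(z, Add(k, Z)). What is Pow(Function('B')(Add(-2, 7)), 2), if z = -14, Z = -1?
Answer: 3136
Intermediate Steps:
Function('B')(k) = Add(14, Mul(-14, k)) (Function('B')(k) = Mul(-14, Add(k, -1)) = Mul(-14, Add(-1, k)) = Add(14, Mul(-14, k)))
Pow(Function('B')(Add(-2, 7)), 2) = Pow(Add(14, Mul(-14, Add(-2, 7))), 2) = Pow(Add(14, Mul(-14, 5)), 2) = Pow(Add(14, -70), 2) = Pow(-56, 2) = 3136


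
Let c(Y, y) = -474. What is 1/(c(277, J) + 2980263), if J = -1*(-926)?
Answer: 1/2979789 ≈ 3.3559e-7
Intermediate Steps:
J = 926
1/(c(277, J) + 2980263) = 1/(-474 + 2980263) = 1/2979789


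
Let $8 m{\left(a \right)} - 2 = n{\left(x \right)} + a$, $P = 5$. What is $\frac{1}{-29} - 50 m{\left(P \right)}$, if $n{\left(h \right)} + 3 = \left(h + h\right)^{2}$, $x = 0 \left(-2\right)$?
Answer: $- \frac{726}{29} \approx -25.034$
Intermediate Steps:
$x = 0$
$n{\left(h \right)} = -3 + 4 h^{2}$ ($n{\left(h \right)} = -3 + \left(h + h\right)^{2} = -3 + \left(2 h\right)^{2} = -3 + 4 h^{2}$)
$m{\left(a \right)} = - \frac{1}{8} + \frac{a}{8}$ ($m{\left(a \right)} = \frac{1}{4} + \frac{\left(-3 + 4 \cdot 0^{2}\right) + a}{8} = \frac{1}{4} + \frac{\left(-3 + 4 \cdot 0\right) + a}{8} = \frac{1}{4} + \frac{\left(-3 + 0\right) + a}{8} = \frac{1}{4} + \frac{-3 + a}{8} = \frac{1}{4} + \left(- \frac{3}{8} + \frac{a}{8}\right) = - \frac{1}{8} + \frac{a}{8}$)
$\frac{1}{-29} - 50 m{\left(P \right)} = \frac{1}{-29} - 50 \left(- \frac{1}{8} + \frac{1}{8} \cdot 5\right) = - \frac{1}{29} - 50 \left(- \frac{1}{8} + \frac{5}{8}\right) = - \frac{1}{29} - 25 = - \frac{726}{29}$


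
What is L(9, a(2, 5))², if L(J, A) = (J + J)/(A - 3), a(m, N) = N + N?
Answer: 324/49 ≈ 6.6122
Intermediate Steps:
a(m, N) = 2*N
L(J, A) = 2*J/(-3 + A) (L(J, A) = (2*J)/(-3 + A) = 2*J/(-3 + A))
L(9, a(2, 5))² = (2*9/(-3 + 2*5))² = (2*9/(-3 + 10))² = (2*9/7)² = (2*9*(⅐))² = (18/7)² = 324/49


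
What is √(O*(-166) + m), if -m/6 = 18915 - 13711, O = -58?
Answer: 2*I*√5399 ≈ 146.96*I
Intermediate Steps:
m = -31224 (m = -6*(18915 - 13711) = -6*5204 = -31224)
√(O*(-166) + m) = √(-58*(-166) - 31224) = √(9628 - 31224) = √(-21596) = 2*I*√5399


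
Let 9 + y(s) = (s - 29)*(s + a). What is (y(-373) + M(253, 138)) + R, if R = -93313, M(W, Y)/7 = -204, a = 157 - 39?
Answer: 7760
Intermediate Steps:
a = 118
M(W, Y) = -1428 (M(W, Y) = 7*(-204) = -1428)
y(s) = -9 + (-29 + s)*(118 + s) (y(s) = -9 + (s - 29)*(s + 118) = -9 + (-29 + s)*(118 + s))
(y(-373) + M(253, 138)) + R = ((-3431 + (-373)² + 89*(-373)) - 1428) - 93313 = ((-3431 + 139129 - 33197) - 1428) - 93313 = (102501 - 1428) - 93313 = 101073 - 93313 = 7760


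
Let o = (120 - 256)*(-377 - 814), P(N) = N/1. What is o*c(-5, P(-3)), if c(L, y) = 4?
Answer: 647904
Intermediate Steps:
P(N) = N (P(N) = N*1 = N)
o = 161976 (o = -136*(-1191) = 161976)
o*c(-5, P(-3)) = 161976*4 = 647904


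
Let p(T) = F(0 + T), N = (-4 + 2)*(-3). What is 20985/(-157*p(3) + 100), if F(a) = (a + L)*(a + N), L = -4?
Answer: 20985/1513 ≈ 13.870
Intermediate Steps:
N = 6 (N = -2*(-3) = 6)
F(a) = (-4 + a)*(6 + a) (F(a) = (a - 4)*(a + 6) = (-4 + a)*(6 + a))
p(T) = -24 + T² + 2*T (p(T) = -24 + (0 + T)² + 2*(0 + T) = -24 + T² + 2*T)
20985/(-157*p(3) + 100) = 20985/(-157*(-24 + 3² + 2*3) + 100) = 20985/(-157*(-24 + 9 + 6) + 100) = 20985/(-157*(-9) + 100) = 20985/(1413 + 100) = 20985/1513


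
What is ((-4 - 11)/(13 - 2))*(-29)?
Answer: 435/11 ≈ 39.545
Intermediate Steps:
((-4 - 11)/(13 - 2))*(-29) = -15/11*(-29) = 435/11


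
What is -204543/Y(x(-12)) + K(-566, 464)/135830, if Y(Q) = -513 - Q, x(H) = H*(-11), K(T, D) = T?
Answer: 926090354/2920345 ≈ 317.12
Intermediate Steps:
x(H) = -11*H
-204543/Y(x(-12)) + K(-566, 464)/135830 = -204543/(-513 - (-11)*(-12)) - 566/135830 = -204543/(-513 - 1*132) - 566*1/135830 = -204543/(-513 - 132) - 283/67915 = -204543/(-645) - 283/67915 = -204543*(-1/645) - 283/67915 = 68181/215 - 283/67915 = 926090354/2920345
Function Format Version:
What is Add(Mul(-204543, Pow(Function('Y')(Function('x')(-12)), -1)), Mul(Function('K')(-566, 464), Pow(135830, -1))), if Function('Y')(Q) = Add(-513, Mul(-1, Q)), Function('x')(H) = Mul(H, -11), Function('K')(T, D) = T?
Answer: Rational(926090354, 2920345) ≈ 317.12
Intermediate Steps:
Function('x')(H) = Mul(-11, H)
Add(Mul(-204543, Pow(Function('Y')(Function('x')(-12)), -1)), Mul(Function('K')(-566, 464), Pow(135830, -1))) = Add(Mul(-204543, Pow(Add(-513, Mul(-1, Mul(-11, -12))), -1)), Mul(-566, Pow(135830, -1))) = Add(Mul(-204543, Pow(Add(-513, Mul(-1, 132)), -1)), Mul(-566, Rational(1, 135830))) = Add(Mul(-204543, Pow(Add(-513, -132), -1)), Rational(-283, 67915)) = Add(Mul(-204543, Pow(-645, -1)), Rational(-283, 67915)) = Add(Mul(-204543, Rational(-1, 645)), Rational(-283, 67915)) = Add(Rational(68181, 215), Rational(-283, 67915)) = Rational(926090354, 2920345)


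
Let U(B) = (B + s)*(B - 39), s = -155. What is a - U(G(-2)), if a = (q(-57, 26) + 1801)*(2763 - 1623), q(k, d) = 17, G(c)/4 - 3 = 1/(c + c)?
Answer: 2068488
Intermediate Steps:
G(c) = 12 + 2/c (G(c) = 12 + 4/(c + c) = 12 + 4/((2*c)) = 12 + 4*(1/(2*c)) = 12 + 2/c)
U(B) = (-155 + B)*(-39 + B) (U(B) = (B - 155)*(B - 39) = (-155 + B)*(-39 + B))
a = 2072520 (a = (17 + 1801)*(2763 - 1623) = 1818*1140 = 2072520)
a - U(G(-2)) = 2072520 - (6045 + (12 + 2/(-2))² - 194*(12 + 2/(-2))) = 2072520 - (6045 + (12 + 2*(-½))² - 194*(12 + 2*(-½))) = 2072520 - (6045 + (12 - 1)² - 194*(12 - 1)) = 2072520 - (6045 + 11² - 194*11) = 2072520 - (6045 + 121 - 2134) = 2072520 - 1*4032 = 2072520 - 4032 = 2068488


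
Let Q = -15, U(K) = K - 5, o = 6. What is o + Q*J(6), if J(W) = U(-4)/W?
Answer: 57/2 ≈ 28.500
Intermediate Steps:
U(K) = -5 + K
J(W) = -9/W (J(W) = (-5 - 4)/W = -9/W)
o + Q*J(6) = 6 - (-135)/6 = 6 - 15*(-3/2) = 6 + 45/2 = 57/2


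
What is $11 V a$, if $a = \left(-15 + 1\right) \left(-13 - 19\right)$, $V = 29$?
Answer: $142912$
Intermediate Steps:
$a = 448$ ($a = \left(-14\right) \left(-32\right) = 448$)
$11 V a = 11 \cdot 29 \cdot 448 = 319 \cdot 448 = 142912$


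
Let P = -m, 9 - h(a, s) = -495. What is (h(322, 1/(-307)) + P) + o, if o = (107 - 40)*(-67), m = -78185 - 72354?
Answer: 146554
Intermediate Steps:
m = -150539
h(a, s) = 504 (h(a, s) = 9 - 1*(-495) = 9 + 495 = 504)
o = -4489 (o = 67*(-67) = -4489)
P = 150539 (P = -1*(-150539) = 150539)
(h(322, 1/(-307)) + P) + o = (504 + 150539) - 4489 = 151043 - 4489 = 146554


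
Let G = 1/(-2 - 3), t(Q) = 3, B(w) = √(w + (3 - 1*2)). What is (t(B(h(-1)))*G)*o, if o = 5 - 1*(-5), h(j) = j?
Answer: -6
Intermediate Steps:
B(w) = √(1 + w) (B(w) = √(w + (3 - 2)) = √(w + 1) = √(1 + w))
o = 10 (o = 5 + 5 = 10)
G = -⅕ (G = 1/(-5) = -⅕ ≈ -0.20000)
(t(B(h(-1)))*G)*o = (3*(-⅕))*10 = -⅗*10 = -6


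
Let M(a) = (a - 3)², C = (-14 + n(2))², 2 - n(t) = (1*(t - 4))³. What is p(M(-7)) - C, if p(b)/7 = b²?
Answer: 69984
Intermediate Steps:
n(t) = 2 - (-4 + t)³ (n(t) = 2 - (1*(t - 4))³ = 2 - (1*(-4 + t))³ = 2 - (-4 + t)³)
C = 16 (C = (-14 + (2 - (-4 + 2)³))² = (-14 + (2 - 1*(-2)³))² = (-14 + (2 - 1*(-8)))² = (-14 + (2 + 8))² = (-14 + 10)² = (-4)² = 16)
M(a) = (-3 + a)²
p(b) = 7*b²
p(M(-7)) - C = 7*((-3 - 7)²)² - 1*16 = 7*((-10)²)² - 16 = 7*100² - 16 = 7*10000 - 16 = 70000 - 16 = 69984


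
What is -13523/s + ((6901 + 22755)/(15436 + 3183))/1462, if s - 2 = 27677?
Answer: -183644218535/376724725031 ≈ -0.48748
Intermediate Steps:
s = 27679 (s = 2 + 27677 = 27679)
-13523/s + ((6901 + 22755)/(15436 + 3183))/1462 = -13523/27679 + ((6901 + 22755)/(15436 + 3183))/1462 = -13523*1/27679 + (29656/18619)*(1/1462) = -13523/27679 + (29656*(1/18619))*(1/1462) = -13523/27679 + (29656/18619)*(1/1462) = -13523/27679 + 14828/13610489 = -183644218535/376724725031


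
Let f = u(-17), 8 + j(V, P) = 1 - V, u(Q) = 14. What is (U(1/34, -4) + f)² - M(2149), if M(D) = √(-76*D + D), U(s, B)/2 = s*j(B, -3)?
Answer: 55225/289 - 5*I*√6447 ≈ 191.09 - 401.47*I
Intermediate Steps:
j(V, P) = -7 - V (j(V, P) = -8 + (1 - V) = -7 - V)
U(s, B) = 2*s*(-7 - B) (U(s, B) = 2*(s*(-7 - B)) = 2*s*(-7 - B))
f = 14
M(D) = 5*√3*√(-D) (M(D) = √(-75*D) = 5*√3*√(-D))
(U(1/34, -4) + f)² - M(2149) = (-2*(7 - 4)/34 + 14)² - 5*√3*√(-1*2149) = (-2*1/34*3 + 14)² - 5*√3*√(-2149) = (-3/17 + 14)² - 5*√3*I*√2149 = (235/17)² - 5*I*√6447 = 55225/289 - 5*I*√6447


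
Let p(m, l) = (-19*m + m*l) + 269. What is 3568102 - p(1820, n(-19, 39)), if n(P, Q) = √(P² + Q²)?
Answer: 3602413 - 1820*√1882 ≈ 3.5235e+6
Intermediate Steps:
p(m, l) = 269 - 19*m + l*m (p(m, l) = (-19*m + l*m) + 269 = 269 - 19*m + l*m)
3568102 - p(1820, n(-19, 39)) = 3568102 - (269 - 19*1820 + √((-19)² + 39²)*1820) = 3568102 - (269 - 34580 + √(361 + 1521)*1820) = 3568102 - (269 - 34580 + √1882*1820) = 3568102 - (269 - 34580 + 1820*√1882) = 3568102 - (-34311 + 1820*√1882) = 3568102 + (34311 - 1820*√1882) = 3602413 - 1820*√1882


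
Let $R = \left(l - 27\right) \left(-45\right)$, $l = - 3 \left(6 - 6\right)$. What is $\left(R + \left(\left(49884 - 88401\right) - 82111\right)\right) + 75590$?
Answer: $-43823$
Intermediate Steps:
$l = 0$ ($l = \left(-3\right) 0 = 0$)
$R = 1215$ ($R = \left(0 - 27\right) \left(-45\right) = \left(-27\right) \left(-45\right) = 1215$)
$\left(R + \left(\left(49884 - 88401\right) - 82111\right)\right) + 75590 = \left(1215 + \left(\left(49884 - 88401\right) - 82111\right)\right) + 75590 = \left(1215 - 120628\right) + 75590 = -119413 + 75590 = -43823$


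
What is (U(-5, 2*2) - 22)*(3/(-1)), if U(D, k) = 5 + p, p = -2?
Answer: 57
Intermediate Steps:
U(D, k) = 3 (U(D, k) = 5 - 2 = 3)
(U(-5, 2*2) - 22)*(3/(-1)) = (3 - 22)*(3/(-1)) = -57*(-1) = -19*(-3) = 57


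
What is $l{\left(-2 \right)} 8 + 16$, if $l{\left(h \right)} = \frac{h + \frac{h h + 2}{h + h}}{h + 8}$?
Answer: $\frac{34}{3} \approx 11.333$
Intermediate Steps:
$l{\left(h \right)} = \frac{h + \frac{2 + h^{2}}{2 h}}{8 + h}$ ($l{\left(h \right)} = \frac{h + \frac{h^{2} + 2}{2 h}}{8 + h} = \frac{h + \left(2 + h^{2}\right) \frac{1}{2 h}}{8 + h} = \frac{h + \frac{2 + h^{2}}{2 h}}{8 + h}$)
$l{\left(-2 \right)} 8 + 16 = \frac{2 + 3 \left(-2\right)^{2}}{2 \left(-2\right) \left(8 - 2\right)} 8 + 16 = \frac{1}{2} \left(- \frac{1}{2}\right) \frac{1}{6} \left(2 + 3 \cdot 4\right) 8 + 16 = \frac{1}{2} \left(- \frac{1}{2}\right) \frac{1}{6} \left(2 + 12\right) 8 + 16 = \frac{1}{2} \left(- \frac{1}{2}\right) \frac{1}{6} \cdot 14 \cdot 8 + 16 = \left(- \frac{7}{12}\right) 8 + 16 = - \frac{14}{3} + 16 = \frac{34}{3}$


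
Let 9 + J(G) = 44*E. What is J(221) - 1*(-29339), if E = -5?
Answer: 29110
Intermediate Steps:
J(G) = -229 (J(G) = -9 + 44*(-5) = -9 - 220 = -229)
J(221) - 1*(-29339) = -229 - 1*(-29339) = -229 + 29339 = 29110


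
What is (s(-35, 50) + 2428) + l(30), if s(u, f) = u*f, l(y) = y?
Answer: 708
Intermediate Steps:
s(u, f) = f*u
(s(-35, 50) + 2428) + l(30) = (50*(-35) + 2428) + 30 = (-1750 + 2428) + 30 = 678 + 30 = 708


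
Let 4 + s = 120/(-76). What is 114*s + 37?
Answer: -599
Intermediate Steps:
s = -106/19 (s = -4 + 120/(-76) = -4 + 120*(-1/76) = -4 - 30/19 = -106/19 ≈ -5.5789)
114*s + 37 = 114*(-106/19) + 37 = -636 + 37 = -599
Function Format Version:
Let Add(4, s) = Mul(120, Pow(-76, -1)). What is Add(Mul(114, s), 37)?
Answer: -599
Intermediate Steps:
s = Rational(-106, 19) (s = Add(-4, Mul(120, Pow(-76, -1))) = Add(-4, Mul(120, Rational(-1, 76))) = Add(-4, Rational(-30, 19)) = Rational(-106, 19) ≈ -5.5789)
Add(Mul(114, s), 37) = Add(Mul(114, Rational(-106, 19)), 37) = Add(-636, 37) = -599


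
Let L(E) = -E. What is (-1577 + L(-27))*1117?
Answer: -1731350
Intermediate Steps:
(-1577 + L(-27))*1117 = (-1577 - 1*(-27))*1117 = (-1577 + 27)*1117 = -1550*1117 = -1731350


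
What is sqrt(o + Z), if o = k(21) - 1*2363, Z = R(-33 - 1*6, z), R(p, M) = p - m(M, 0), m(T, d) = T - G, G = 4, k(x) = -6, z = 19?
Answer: I*sqrt(2423) ≈ 49.224*I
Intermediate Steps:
m(T, d) = -4 + T (m(T, d) = T - 1*4 = T - 4 = -4 + T)
R(p, M) = 4 + p - M (R(p, M) = p - (-4 + M) = p + (4 - M) = 4 + p - M)
Z = -54 (Z = 4 + (-33 - 1*6) - 1*19 = 4 + (-33 - 6) - 19 = 4 - 39 - 19 = -54)
o = -2369 (o = -6 - 1*2363 = -6 - 2363 = -2369)
sqrt(o + Z) = sqrt(-2369 - 54) = sqrt(-2423) = I*sqrt(2423)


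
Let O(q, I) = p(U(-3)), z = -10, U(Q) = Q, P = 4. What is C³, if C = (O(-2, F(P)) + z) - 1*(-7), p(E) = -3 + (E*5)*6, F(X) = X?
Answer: -884736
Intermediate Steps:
p(E) = -3 + 30*E (p(E) = -3 + (5*E)*6 = -3 + 30*E)
O(q, I) = -93 (O(q, I) = -3 + 30*(-3) = -3 - 90 = -93)
C = -96 (C = (-93 - 10) - 1*(-7) = -103 + 7 = -96)
C³ = (-96)³ = -884736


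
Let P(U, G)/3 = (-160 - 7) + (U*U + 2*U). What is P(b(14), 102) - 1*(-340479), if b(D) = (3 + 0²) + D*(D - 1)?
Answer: 443763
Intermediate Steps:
b(D) = 3 + D*(-1 + D) (b(D) = (3 + 0) + D*(-1 + D) = 3 + D*(-1 + D))
P(U, G) = -501 + 3*U² + 6*U (P(U, G) = 3*((-160 - 7) + (U*U + 2*U)) = 3*(-167 + (U² + 2*U)) = 3*(-167 + U² + 2*U) = -501 + 3*U² + 6*U)
P(b(14), 102) - 1*(-340479) = (-501 + 3*(3 + 14² - 1*14)² + 6*(3 + 14² - 1*14)) - 1*(-340479) = (-501 + 3*(3 + 196 - 14)² + 6*(3 + 196 - 14)) + 340479 = (-501 + 3*185² + 6*185) + 340479 = (-501 + 3*34225 + 1110) + 340479 = (-501 + 102675 + 1110) + 340479 = 103284 + 340479 = 443763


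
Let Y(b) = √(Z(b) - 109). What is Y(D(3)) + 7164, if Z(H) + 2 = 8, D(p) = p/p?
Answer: 7164 + I*√103 ≈ 7164.0 + 10.149*I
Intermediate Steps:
D(p) = 1
Z(H) = 6 (Z(H) = -2 + 8 = 6)
Y(b) = I*√103 (Y(b) = √(6 - 109) = √(-103) = I*√103)
Y(D(3)) + 7164 = I*√103 + 7164 = 7164 + I*√103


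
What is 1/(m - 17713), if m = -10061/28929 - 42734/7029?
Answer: -67780647/1201034257196 ≈ -5.6435e-5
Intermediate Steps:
m = -435656885/67780647 (m = -10061*1/28929 - 42734*1/7029 = -10061/28929 - 42734/7029 = -435656885/67780647 ≈ -6.4275)
1/(m - 17713) = 1/(-435656885/67780647 - 17713) = 1/(-1201034257196/67780647) = -67780647/1201034257196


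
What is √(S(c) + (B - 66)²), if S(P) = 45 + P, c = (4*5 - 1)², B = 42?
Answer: √982 ≈ 31.337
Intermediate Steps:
c = 361 (c = (20 - 1)² = 19² = 361)
√(S(c) + (B - 66)²) = √((45 + 361) + (42 - 66)²) = √(406 + (-24)²) = √(406 + 576) = √982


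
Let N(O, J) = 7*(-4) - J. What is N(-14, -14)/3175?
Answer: -14/3175 ≈ -0.0044094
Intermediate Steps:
N(O, J) = -28 - J
N(-14, -14)/3175 = (-28 - 1*(-14))/3175 = (-28 + 14)*(1/3175) = -14*1/3175 = -14/3175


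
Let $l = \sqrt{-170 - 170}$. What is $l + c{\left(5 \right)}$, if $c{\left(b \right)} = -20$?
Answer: $-20 + 2 i \sqrt{85} \approx -20.0 + 18.439 i$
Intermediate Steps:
$l = 2 i \sqrt{85}$ ($l = \sqrt{-340} = 2 i \sqrt{85} \approx 18.439 i$)
$l + c{\left(5 \right)} = 2 i \sqrt{85} - 20 = -20 + 2 i \sqrt{85}$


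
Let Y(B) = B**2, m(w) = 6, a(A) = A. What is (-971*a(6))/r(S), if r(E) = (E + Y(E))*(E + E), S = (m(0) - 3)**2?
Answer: -971/270 ≈ -3.5963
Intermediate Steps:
S = 9 (S = (6 - 3)**2 = 3**2 = 9)
r(E) = 2*E*(E + E**2) (r(E) = (E + E**2)*(E + E) = (E + E**2)*(2*E) = 2*E*(E + E**2))
(-971*a(6))/r(S) = (-971*6)/((2*9**2*(1 + 9))) = -5826/(2*81*10) = -5826/1620 = -5826*1/1620 = -971/270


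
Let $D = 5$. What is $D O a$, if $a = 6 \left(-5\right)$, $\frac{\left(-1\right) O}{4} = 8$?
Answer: $4800$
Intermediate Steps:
$O = -32$ ($O = \left(-4\right) 8 = -32$)
$a = -30$
$D O a = 5 \left(-32\right) \left(-30\right) = \left(-160\right) \left(-30\right) = 4800$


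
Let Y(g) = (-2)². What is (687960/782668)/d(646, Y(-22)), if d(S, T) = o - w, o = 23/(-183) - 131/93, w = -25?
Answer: 975699270/26047386707 ≈ 0.037459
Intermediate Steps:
o = -8704/5673 (o = 23*(-1/183) - 131*1/93 = -23/183 - 131/93 = -8704/5673 ≈ -1.5343)
Y(g) = 4
d(S, T) = 133121/5673 (d(S, T) = -8704/5673 - 1*(-25) = -8704/5673 + 25 = 133121/5673)
(687960/782668)/d(646, Y(-22)) = (687960/782668)/(133121/5673) = (687960*(1/782668))*(5673/133121) = (171990/195667)*(5673/133121) = 975699270/26047386707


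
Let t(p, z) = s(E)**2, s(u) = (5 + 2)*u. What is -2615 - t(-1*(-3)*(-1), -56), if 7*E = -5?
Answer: -2640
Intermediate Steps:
E = -5/7 (E = (1/7)*(-5) = -5/7 ≈ -0.71429)
s(u) = 7*u
t(p, z) = 25 (t(p, z) = (7*(-5/7))**2 = (-5)**2 = 25)
-2615 - t(-1*(-3)*(-1), -56) = -2615 - 1*25 = -2615 - 25 = -2640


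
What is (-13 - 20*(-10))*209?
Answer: 39083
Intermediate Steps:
(-13 - 20*(-10))*209 = (-13 + 200)*209 = 187*209 = 39083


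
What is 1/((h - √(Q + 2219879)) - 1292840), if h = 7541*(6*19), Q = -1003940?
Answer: -433166/187631567617 + √1215939/187631567617 ≈ -2.3027e-6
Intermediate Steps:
h = 859674 (h = 7541*114 = 859674)
1/((h - √(Q + 2219879)) - 1292840) = 1/((859674 - √(-1003940 + 2219879)) - 1292840) = 1/((859674 - √1215939) - 1292840) = 1/(-433166 - √1215939)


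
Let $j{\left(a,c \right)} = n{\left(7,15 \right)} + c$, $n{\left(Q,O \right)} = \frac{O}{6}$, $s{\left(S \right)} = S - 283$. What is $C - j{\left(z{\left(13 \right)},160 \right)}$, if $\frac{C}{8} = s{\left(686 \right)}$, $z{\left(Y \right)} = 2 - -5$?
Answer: $\frac{6123}{2} \approx 3061.5$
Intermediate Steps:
$s{\left(S \right)} = -283 + S$ ($s{\left(S \right)} = S - 283 = -283 + S$)
$n{\left(Q,O \right)} = \frac{O}{6}$ ($n{\left(Q,O \right)} = O \frac{1}{6} = \frac{O}{6}$)
$z{\left(Y \right)} = 7$ ($z{\left(Y \right)} = 2 + 5 = 7$)
$j{\left(a,c \right)} = \frac{5}{2} + c$ ($j{\left(a,c \right)} = \frac{1}{6} \cdot 15 + c = \frac{5}{2} + c$)
$C = 3224$ ($C = 8 \left(-283 + 686\right) = 8 \cdot 403 = 3224$)
$C - j{\left(z{\left(13 \right)},160 \right)} = 3224 - \left(\frac{5}{2} + 160\right) = 3224 - \frac{325}{2} = \frac{6123}{2}$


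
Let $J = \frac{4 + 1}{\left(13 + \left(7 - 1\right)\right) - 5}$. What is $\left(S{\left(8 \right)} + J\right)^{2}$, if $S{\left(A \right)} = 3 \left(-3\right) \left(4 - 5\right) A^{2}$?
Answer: $\frac{65108761}{196} \approx 3.3219 \cdot 10^{5}$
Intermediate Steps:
$S{\left(A \right)} = 9 A^{2}$ ($S{\left(A \right)} = \left(-9\right) \left(-1\right) A^{2} = 9 A^{2}$)
$J = \frac{5}{14}$ ($J = \frac{5}{\left(13 + 6\right) - 5} = \frac{5}{19 - 5} = \frac{5}{14} \approx 0.35714$)
$\left(S{\left(8 \right)} + J\right)^{2} = \left(9 \cdot 8^{2} + \frac{5}{14}\right)^{2} = \left(9 \cdot 64 + \frac{5}{14}\right)^{2} = \left(576 + \frac{5}{14}\right)^{2} = \left(\frac{8069}{14}\right)^{2} = \frac{65108761}{196}$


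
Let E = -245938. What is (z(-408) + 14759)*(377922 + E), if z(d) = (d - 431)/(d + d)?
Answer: 99352465567/51 ≈ 1.9481e+9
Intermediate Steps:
z(d) = (-431 + d)/(2*d) (z(d) = (-431 + d)/((2*d)) = (-431 + d)*(1/(2*d)) = (-431 + d)/(2*d))
(z(-408) + 14759)*(377922 + E) = ((1/2)*(-431 - 408)/(-408) + 14759)*(377922 - 245938) = ((1/2)*(-1/408)*(-839) + 14759)*131984 = (839/816 + 14759)*131984 = (12044183/816)*131984 = 99352465567/51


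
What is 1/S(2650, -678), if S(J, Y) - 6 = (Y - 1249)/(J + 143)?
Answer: 2793/14831 ≈ 0.18832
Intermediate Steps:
S(J, Y) = 6 + (-1249 + Y)/(143 + J) (S(J, Y) = 6 + (Y - 1249)/(J + 143) = 6 + (-1249 + Y)/(143 + J))
1/S(2650, -678) = 1/((-391 - 678 + 6*2650)/(143 + 2650)) = 1/((-391 - 678 + 15900)/2793) = 1/((1/2793)*14831) = 1/(14831/2793) = 2793/14831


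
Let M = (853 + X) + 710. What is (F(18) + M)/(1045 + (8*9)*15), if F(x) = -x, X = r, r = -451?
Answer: 1094/2125 ≈ 0.51482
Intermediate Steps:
X = -451
M = 1112 (M = (853 - 451) + 710 = 402 + 710 = 1112)
(F(18) + M)/(1045 + (8*9)*15) = (-1*18 + 1112)/(1045 + (8*9)*15) = (-18 + 1112)/(1045 + 72*15) = 1094/(1045 + 1080) = 1094/2125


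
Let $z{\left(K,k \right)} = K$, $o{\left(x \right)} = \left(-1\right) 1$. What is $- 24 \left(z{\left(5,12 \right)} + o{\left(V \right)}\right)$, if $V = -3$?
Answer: $-96$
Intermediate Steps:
$o{\left(x \right)} = -1$
$- 24 \left(z{\left(5,12 \right)} + o{\left(V \right)}\right) = - 24 \left(5 - 1\right) = \left(-24\right) 4 = -96$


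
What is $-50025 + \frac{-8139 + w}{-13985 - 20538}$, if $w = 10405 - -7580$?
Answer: $- \frac{1727022921}{34523} \approx -50025.0$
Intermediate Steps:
$w = 17985$ ($w = 10405 + 7580 = 17985$)
$-50025 + \frac{-8139 + w}{-13985 - 20538} = -50025 + \frac{-8139 + 17985}{-13985 - 20538} = -50025 + \frac{9846}{-34523} = -50025 + 9846 \left(- \frac{1}{34523}\right) = -50025 - \frac{9846}{34523} = - \frac{1727022921}{34523}$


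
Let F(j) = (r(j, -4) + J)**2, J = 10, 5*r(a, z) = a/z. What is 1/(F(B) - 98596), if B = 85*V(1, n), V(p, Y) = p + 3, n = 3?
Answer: -1/98547 ≈ -1.0147e-5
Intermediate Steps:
r(a, z) = a/(5*z) (r(a, z) = (a/z)/5 = a/(5*z))
V(p, Y) = 3 + p
B = 340 (B = 85*(3 + 1) = 85*4 = 340)
F(j) = (10 - j/20)**2 (F(j) = ((1/5)*j/(-4) + 10)**2 = ((1/5)*j*(-1/4) + 10)**2 = (-j/20 + 10)**2 = (10 - j/20)**2)
1/(F(B) - 98596) = 1/((200 - 1*340)**2/400 - 98596) = 1/((200 - 340)**2/400 - 98596) = 1/((1/400)*(-140)**2 - 98596) = 1/((1/400)*19600 - 98596) = 1/(49 - 98596) = 1/(-98547) = -1/98547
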